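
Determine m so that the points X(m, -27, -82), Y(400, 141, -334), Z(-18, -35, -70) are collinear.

Collinearity requires XY × XZ = 0; each component is linear in m.
The y-component gives (264)m + (-264) = 0, so m = 1.
The remaining components then also vanish.

1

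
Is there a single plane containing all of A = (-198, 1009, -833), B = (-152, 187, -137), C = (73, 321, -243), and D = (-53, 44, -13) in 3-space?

Yes

With A as base: AB = (46, -822, 696), AC = (271, -688, 590), AD = (145, -965, 820).
AC × AD = (5190, -136670, -161755).
AB · (AC × AD) = 0.
The scalar triple product vanishes, so the four points are coplanar.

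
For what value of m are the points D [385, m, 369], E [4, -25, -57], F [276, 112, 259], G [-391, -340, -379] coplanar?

181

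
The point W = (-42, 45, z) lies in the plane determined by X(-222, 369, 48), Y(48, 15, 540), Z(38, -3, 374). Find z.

-42

The plane through X, Y, Z has equation 67620x + 39900y − 8400z = -691740.
Substituting W: (-8400)z + (-1044540) = -691740, so z = -42.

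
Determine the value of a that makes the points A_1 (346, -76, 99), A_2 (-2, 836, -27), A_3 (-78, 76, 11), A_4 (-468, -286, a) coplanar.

-107/3

Coplanarity ⇔ det[A_1A_2; A_1A_3; A_1A_4] = 0.
Expanding, this is linear in a: (333792)a + (11905248) = 0.
So a = -107/3.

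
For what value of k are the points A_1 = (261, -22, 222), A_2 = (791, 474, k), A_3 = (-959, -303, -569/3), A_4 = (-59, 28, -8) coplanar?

32

Coplanarity ⇔ det[A_1A_2; A_1A_3; A_1A_4] = 0.
Expanding, this is linear in k: (-150920)k + (4829440) = 0.
So k = 32.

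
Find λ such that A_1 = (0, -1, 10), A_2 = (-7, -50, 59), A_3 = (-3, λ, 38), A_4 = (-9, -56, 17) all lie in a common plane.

-23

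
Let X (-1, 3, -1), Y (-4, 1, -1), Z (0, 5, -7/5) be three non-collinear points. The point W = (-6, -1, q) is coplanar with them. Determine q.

-4/5

Coplanarity requires XY · (XZ × XW) = 0.
XY = (-3, -2, 0), XZ = (1, 2, -2/5); the triple product is linear in q with coefficient -4 and constant term -16/5.
Setting it to zero: q = -4/5.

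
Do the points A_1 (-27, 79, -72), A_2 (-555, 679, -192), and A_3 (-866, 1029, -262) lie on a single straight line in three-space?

A_1A_2 = (-528, 600, -120), A_1A_3 = (-839, 950, -190).
A_1A_2 × A_1A_3 = (0, 360, 1800).
The cross product is nonzero, so the points do not lie on one line.

No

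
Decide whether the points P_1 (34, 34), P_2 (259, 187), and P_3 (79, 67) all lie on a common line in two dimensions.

No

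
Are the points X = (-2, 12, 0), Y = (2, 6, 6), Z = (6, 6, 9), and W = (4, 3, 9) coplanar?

Yes

With X as base: XY = (4, -6, 6), XZ = (8, -6, 9), XW = (6, -9, 9).
XZ × XW = (27, -18, -36).
XY · (XZ × XW) = 0.
The scalar triple product vanishes, so the four points are coplanar.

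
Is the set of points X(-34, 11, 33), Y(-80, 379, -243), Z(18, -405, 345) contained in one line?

Yes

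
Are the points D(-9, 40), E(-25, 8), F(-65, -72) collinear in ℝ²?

DE = (-16, -32), DF = (-56, -112).
Twice the signed area of △DEF is (-16)(-112) − (-32)(-56) = 0.
The triangle is degenerate (zero area), so the points are collinear.

Yes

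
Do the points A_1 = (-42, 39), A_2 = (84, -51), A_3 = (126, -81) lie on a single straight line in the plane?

A_1A_2 = (126, -90), A_1A_3 = (168, -120).
det[A_1A_2; A_1A_3] = (126)(-120) − (-90)(168) = 0.
The determinant is zero, so the points are collinear.

Yes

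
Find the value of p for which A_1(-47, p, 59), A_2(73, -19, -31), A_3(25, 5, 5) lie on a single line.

41

Direction A_2A_3 = (-48, 24, 36). From the x-coordinate of A_1, the parameter along the line is τ = (-47 − 73)/(-48) = 5/2.
Then p = (-19) + 5/2·(24) = 41.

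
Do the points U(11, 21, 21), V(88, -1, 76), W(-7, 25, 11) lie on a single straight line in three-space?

No

UV = (77, -22, 55), UW = (-18, 4, -10).
UV × UW = (0, -220, -88).
The cross product is nonzero, so the points do not lie on one line.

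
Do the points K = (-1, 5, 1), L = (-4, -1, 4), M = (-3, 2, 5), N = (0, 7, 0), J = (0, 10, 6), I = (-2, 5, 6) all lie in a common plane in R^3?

Yes

The plane through K, L, M has normal n = KL × KM = (-15, 6, -3) and equation n·P = 42.
Checking the remaining points: n·N = 42, n·J = 42, n·I = 42.
All equal 42, so all 6 points lie in one plane.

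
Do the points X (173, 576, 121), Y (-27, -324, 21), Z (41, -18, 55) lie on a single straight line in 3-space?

Yes

XY = (-200, -900, -100), XZ = (-132, -594, -66).
XY × XZ = (0, 0, 0).
The cross product vanishes, so the three points are collinear.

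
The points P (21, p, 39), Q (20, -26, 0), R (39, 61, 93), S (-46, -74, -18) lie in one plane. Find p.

Coplanarity ⇔ det[PQ; PR; PS] = 0.
Expanding, this is linear in p: (5796)p + (-40572) = 0.
So p = 7.

7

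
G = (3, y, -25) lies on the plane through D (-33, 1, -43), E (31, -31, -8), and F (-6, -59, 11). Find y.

-15

A normal to the plane is n = DE × DF = (372, -2511, -2976).
G lies in the plane iff n · DG = 0.
This gives (-2511)y + (-37665) = 0, so y = -15.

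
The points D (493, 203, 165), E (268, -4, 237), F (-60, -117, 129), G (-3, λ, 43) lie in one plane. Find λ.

-9/2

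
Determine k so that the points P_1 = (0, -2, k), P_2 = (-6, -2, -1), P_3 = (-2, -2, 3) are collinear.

5

Direction P_2P_3 = (4, 0, 4). From the x-coordinate of P_1, the parameter along the line is τ = (0 − (-6))/4 = 3/2.
Then k = (-1) + 3/2·(4) = 5.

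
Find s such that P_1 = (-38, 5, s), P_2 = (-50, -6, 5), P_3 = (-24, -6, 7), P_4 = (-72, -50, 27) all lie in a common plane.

Coplanarity ⇔ det[P_1P_2; P_1P_3; P_1P_4] = 0.
Expanding, this is linear in s: (1144)s + (0) = 0.
So s = 0.

0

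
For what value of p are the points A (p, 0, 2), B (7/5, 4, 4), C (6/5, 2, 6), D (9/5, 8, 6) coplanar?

1

Coplanarity ⇔ det[AB; AC; AD] = 0.
Expanding, this is linear in p: (12)p + (-12) = 0.
So p = 1.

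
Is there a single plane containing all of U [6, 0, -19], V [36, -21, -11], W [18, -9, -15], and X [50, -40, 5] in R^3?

The four points are coplanar iff the 3×3 determinant with rows UV, UW, UX is zero.
Rows: (30, -21, 8), (12, -9, 4), (44, -40, 24).
Expanding along the first row: (30)(-56) − (-21)(112) + (8)(-84) = 0.
Zero determinant ⇒ coplanar.

Yes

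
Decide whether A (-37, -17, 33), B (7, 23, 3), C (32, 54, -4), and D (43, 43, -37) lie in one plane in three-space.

Yes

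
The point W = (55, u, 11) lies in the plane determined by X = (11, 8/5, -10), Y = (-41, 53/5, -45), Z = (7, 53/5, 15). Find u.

The plane through X, Y, Z has equation 540x + 1440y − 432z = 12564.
Substituting W: (1440)u + (24948) = 12564, so u = -43/5.

-43/5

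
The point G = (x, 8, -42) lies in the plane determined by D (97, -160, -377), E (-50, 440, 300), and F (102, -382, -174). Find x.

40

A normal to the plane is n = DE × DF = (272094, 33226, 29634).
G lies in the plane iff n · DG = 0.
This gives (272094)x + (-10883760) = 0, so x = 40.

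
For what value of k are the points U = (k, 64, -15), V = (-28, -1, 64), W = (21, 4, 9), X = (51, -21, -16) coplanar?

Coplanarity ⇔ det[UV; UW; UX] = 0.
Expanding, this is linear in k: (1500)k + (-39000) = 0.
So k = 26.

26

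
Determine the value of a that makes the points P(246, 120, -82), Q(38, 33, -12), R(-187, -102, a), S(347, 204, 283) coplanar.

Coplanarity ⇔ det[PQ; PR; PS] = 0.
Expanding, this is linear in a: (8685)a + (2839995) = 0.
So a = -327.

-327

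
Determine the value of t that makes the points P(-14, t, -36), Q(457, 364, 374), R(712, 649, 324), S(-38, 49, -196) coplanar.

Coplanarity ⇔ det[PQ; PR; PS] = 0.
Expanding, this is linear in t: (-170100)t + (2891700) = 0.
So t = 17.

17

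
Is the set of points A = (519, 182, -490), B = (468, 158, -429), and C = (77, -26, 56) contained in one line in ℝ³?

AB = (-51, -24, 61), AC = (-442, -208, 546).
Comparing components 2 and 3: (-24)(546) − (61)(-208) = -416 ≠ 0, so AB and AC are not parallel and the points are not collinear.

No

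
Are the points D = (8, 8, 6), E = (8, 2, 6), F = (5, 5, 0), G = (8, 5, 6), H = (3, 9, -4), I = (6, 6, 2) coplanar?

The plane through D, E, F has normal n = DE × DF = (36, 0, -18) and equation n·P = 180.
Checking the remaining points: n·G = 180, n·H = 180, n·I = 180.
All equal 180, so all 6 points lie in one plane.

Yes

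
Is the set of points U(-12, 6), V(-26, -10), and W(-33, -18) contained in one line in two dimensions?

Yes

UV = (-14, -16), UW = (-21, -24).
Checking proportionality: UW = 3/2·UV, so the vectors are parallel and the points are collinear.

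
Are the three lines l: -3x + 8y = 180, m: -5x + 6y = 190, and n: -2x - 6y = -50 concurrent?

Yes

The three lines meet at one point iff the augmented coefficient matrix [aᵢ bᵢ cᵢ] has rank < 3, i.e. its determinant vanishes.
Here the determinant is 0.
It vanishes, so the lines are concurrent at (-20, 15).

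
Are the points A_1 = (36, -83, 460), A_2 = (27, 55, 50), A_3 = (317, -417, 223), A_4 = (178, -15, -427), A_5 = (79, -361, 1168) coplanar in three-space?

No

The plane through A_1, A_2, A_3 has normal n = A_1A_2 × A_1A_3 = (-169646, -117343, -35772) and equation n·P = -12822907.
Checking the remaining points: n·A_4 = -13162199, n·A_5 = -12822907.
Since n·A_4 = -13162199 ≠ -12822907, A_4 is off the plane and the points are not all coplanar.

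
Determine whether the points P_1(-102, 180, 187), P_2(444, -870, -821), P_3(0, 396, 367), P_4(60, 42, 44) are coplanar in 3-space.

No

The four points are coplanar iff the 3×3 determinant with rows P_1P_2, P_1P_3, P_1P_4 is zero.
Rows: (546, -1050, -1008), (102, 216, 180), (162, -138, -143).
Expanding along the first row: (546)(-6048) − (-1050)(-43746) + (-1008)(-49068) = 225036.
Nonzero ⇒ not coplanar.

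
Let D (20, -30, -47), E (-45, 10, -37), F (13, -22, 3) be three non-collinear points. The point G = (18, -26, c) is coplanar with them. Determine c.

-10

The plane through D, E, F has equation 1920x + 3180y − 240z = -45720.
Substituting G: (-240)c + (-48120) = -45720, so c = -10.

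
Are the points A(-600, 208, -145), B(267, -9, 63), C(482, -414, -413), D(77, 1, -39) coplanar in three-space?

The four points are coplanar iff the 3×3 determinant with rows AB, AC, AD is zero.
Rows: (867, -217, 208), (1082, -622, -268), (677, -207, 106).
Expanding along the first row: (867)(-121408) − (-217)(296128) + (208)(197120) = 0.
Zero determinant ⇒ coplanar.

Yes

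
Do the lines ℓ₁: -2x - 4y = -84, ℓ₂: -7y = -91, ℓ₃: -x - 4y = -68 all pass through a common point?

The three lines meet at one point iff the augmented coefficient matrix [aᵢ bᵢ cᵢ] has rank < 3, i.e. its determinant vanishes.
Here the determinant is 0.
It vanishes, so the lines are concurrent at (16, 13).

Yes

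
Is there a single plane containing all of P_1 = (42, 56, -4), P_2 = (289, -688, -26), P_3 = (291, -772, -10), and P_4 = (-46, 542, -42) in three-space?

Yes

With P_1 as base: P_1P_2 = (247, -744, -22), P_1P_3 = (249, -828, -6), P_1P_4 = (-88, 486, -38).
P_1P_3 × P_1P_4 = (34380, 9990, 48150).
P_1P_2 · (P_1P_3 × P_1P_4) = 0.
The scalar triple product vanishes, so the four points are coplanar.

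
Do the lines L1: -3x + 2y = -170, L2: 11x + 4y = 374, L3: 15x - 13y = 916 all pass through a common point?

Yes

Lines aᵢx + bᵢy = cᵢ with pairwise distinct directions are concurrent exactly when det[aᵢ bᵢ cᵢ] = 0.
Here the determinant is 0.
It vanishes, so the lines are concurrent at (42, -22).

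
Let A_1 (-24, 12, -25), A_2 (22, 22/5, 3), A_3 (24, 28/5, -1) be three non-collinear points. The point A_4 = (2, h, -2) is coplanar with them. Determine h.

28/5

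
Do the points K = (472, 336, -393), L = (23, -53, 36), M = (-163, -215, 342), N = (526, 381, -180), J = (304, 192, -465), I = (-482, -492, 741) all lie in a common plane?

No

The plane through K, L, M has normal n = KL × KM = (-49536, 57600, 384) and equation n·P = -4178304.
Checking the remaining points: n·N = -4179456, n·J = -4178304, n·I = -4178304.
Since n·N = -4179456 ≠ -4178304, N is off the plane and the points are not all coplanar.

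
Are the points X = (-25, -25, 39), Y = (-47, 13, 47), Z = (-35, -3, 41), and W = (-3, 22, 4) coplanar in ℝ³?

No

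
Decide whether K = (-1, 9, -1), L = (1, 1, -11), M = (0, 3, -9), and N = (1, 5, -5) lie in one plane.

Yes

With K as base: KL = (2, -8, -10), KM = (1, -6, -8), KN = (2, -4, -4).
KM × KN = (-8, -12, 8).
KL · (KM × KN) = 0.
The scalar triple product vanishes, so the four points are coplanar.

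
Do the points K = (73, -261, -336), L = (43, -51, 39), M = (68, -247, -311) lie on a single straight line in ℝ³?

KL = (-30, 210, 375), KM = (-5, 14, 25).
Comparing components 3 and 1: (375)(-5) − (-30)(25) = -1125 ≠ 0, so KL and KM are not parallel and the points are not collinear.

No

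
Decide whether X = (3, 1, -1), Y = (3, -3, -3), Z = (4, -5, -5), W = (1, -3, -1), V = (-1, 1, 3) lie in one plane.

Yes

The plane through X, Y, Z has normal n = XY × XZ = (4, -2, 4) and equation n·P = 6.
Checking the remaining points: n·W = 6, n·V = 6.
All equal 6, so all 5 points lie in one plane.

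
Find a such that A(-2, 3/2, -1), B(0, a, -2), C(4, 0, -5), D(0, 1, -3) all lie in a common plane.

1

Normal to plane ACD: n = (1, 4, 0); plane equation n·P = 4.
Requiring n·B = 4: (4)a + (0) = 4.
So a = 1.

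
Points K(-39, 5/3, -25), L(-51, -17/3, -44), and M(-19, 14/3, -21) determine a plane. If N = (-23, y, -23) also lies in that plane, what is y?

11/3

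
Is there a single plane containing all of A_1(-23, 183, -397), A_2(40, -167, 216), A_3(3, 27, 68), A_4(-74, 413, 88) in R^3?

No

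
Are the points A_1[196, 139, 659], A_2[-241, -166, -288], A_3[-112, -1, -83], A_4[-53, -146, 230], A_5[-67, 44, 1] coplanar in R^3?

Yes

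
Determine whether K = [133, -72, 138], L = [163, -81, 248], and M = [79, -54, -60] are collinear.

No

KL = (30, -9, 110), KM = (-54, 18, -198).
Comparing components 2 and 3: (-9)(-198) − (110)(18) = -198 ≠ 0, so KL and KM are not parallel and the points are not collinear.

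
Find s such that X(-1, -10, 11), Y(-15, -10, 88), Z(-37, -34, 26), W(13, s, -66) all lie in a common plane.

-10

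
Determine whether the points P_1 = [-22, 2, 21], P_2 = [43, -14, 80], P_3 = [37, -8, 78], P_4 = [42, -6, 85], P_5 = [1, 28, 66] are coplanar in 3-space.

Yes

The plane through P_1, P_2, P_3 has normal n = P_1P_2 × P_1P_3 = (-322, -224, 294) and equation n·P = 12810.
Checking the remaining points: n·P_4 = 12810, n·P_5 = 12810.
All equal 12810, so all 5 points lie in one plane.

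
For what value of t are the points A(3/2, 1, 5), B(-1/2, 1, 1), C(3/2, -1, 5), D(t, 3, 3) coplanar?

Normal to plane ABC: n = (-8, 0, 4); plane equation n·P = 8.
Requiring n·D = 8: (-8)t + (12) = 8.
So t = 1/2.

1/2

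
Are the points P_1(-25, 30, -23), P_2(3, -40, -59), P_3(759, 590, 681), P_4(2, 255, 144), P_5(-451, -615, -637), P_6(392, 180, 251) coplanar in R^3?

The plane through P_1, P_2, P_3 has normal n = P_1P_2 × P_1P_3 = (-29120, -47936, 70560) and equation n·P = -2332960.
Checking the remaining points: n·P_4 = -2121280, n·P_5 = -2332960, n·P_6 = -2332960.
Since n·P_4 = -2121280 ≠ -2332960, P_4 is off the plane and the points are not all coplanar.

No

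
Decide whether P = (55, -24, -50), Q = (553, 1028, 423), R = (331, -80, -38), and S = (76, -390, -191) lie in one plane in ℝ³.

No

A normal to the plane through P, Q, R is n = PQ × PR = (39112, 124572, -318240).
The plane has equation n·X = 15073432. For S: n·S = 15173272.
15173272 ≠ 15073432, so S is off the plane.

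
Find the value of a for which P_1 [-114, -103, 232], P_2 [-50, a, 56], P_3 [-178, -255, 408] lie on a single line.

Direction P_1P_3 = (-64, -152, 176). From the x-coordinate of P_2, the parameter along the line is τ = (-50 − (-114))/(-64) = -1.
Then a = (-103) + (-1)·(-152) = 49.

49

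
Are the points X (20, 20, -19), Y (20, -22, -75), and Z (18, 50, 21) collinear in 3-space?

No

XY = (0, -42, -56), XZ = (-2, 30, 40).
XY × XZ = (0, 112, -84).
The cross product is nonzero, so the points do not lie on one line.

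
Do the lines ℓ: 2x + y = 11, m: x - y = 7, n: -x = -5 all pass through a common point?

Intersecting ℓ and m: solving the 2×2 system gives (x, y) = (6, -1).
Substitute into n: (-1)(6) + (0)(-1) = -6.
But n requires -5 ≠ -6, so the three lines have no common point.

No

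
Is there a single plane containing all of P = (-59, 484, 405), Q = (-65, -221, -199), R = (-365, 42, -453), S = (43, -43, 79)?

No

With P as base: PQ = (-6, -705, -604), PR = (-306, -442, -858), PS = (102, -527, -326).
PR × PS = (-308074, -187272, 206346).
PQ · (PR × PS) = 9242220.
Since 9242220 ≠ 0, the four points are not coplanar.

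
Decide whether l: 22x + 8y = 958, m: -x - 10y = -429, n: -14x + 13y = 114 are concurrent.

Yes

Lines aᵢx + bᵢy = cᵢ with pairwise distinct directions are concurrent exactly when det[aᵢ bᵢ cᵢ] = 0.
Here the determinant is 0.
It vanishes, so the lines are concurrent at (29, 40).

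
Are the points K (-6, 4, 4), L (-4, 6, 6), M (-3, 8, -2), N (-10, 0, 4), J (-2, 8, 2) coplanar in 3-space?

No

The plane through K, L, M has normal n = KL × KM = (-20, 18, 2) and equation n·P = 200.
Checking the remaining points: n·N = 208, n·J = 188.
Since n·N = 208 ≠ 200, N is off the plane and the points are not all coplanar.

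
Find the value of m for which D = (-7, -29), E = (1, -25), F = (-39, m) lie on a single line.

-45

The three points are collinear iff det[DE; DF] = 0.
This determinant is linear in m: (8)m + (360) = 0, so m = -45.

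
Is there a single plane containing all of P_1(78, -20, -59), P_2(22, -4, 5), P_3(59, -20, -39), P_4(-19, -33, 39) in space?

Yes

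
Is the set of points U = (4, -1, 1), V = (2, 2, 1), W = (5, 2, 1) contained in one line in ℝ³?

UV = (-2, 3, 0), UW = (1, 3, 0).
UV × UW = (0, 0, -9).
The cross product is nonzero, so the points do not lie on one line.

No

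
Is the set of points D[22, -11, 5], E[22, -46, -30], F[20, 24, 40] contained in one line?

DE = (0, -35, -35), DF = (-2, 35, 35).
Comparing components 3 and 1: (-35)(-2) − (0)(35) = 70 ≠ 0, so DE and DF are not parallel and the points are not collinear.

No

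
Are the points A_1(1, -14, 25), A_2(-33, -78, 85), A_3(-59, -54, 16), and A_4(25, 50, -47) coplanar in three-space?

The four points are coplanar iff the 3×3 determinant with rows A_1A_2, A_1A_3, A_1A_4 is zero.
Rows: (-34, -64, 60), (-60, -40, -9), (24, 64, -72).
Expanding along the first row: (-34)(3456) − (-64)(4536) + (60)(-2880) = 0.
Zero determinant ⇒ coplanar.

Yes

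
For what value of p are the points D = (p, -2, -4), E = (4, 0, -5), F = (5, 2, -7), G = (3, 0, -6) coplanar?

The points are coplanar iff DE · (DF × DG) = 0.
Expanding, this is linear in p: (2)p + (-4) = 0.
So p = 2.

2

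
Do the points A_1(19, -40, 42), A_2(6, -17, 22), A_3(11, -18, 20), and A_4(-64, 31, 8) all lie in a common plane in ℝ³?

Yes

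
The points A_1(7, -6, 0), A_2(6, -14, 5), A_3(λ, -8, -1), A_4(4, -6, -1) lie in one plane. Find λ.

Normal to plane A_1A_2A_4: n = (8, -16, -24); plane equation n·P = 152.
Requiring n·A_3 = 152: (8)λ + (152) = 152.
So λ = 0.

0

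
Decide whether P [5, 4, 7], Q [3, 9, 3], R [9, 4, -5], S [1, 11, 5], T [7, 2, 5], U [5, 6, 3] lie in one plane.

Yes

The plane through P, Q, R has normal n = PQ × PR = (-60, -40, -20) and equation n·X = -600.
Checking the remaining points: n·S = -600, n·T = -600, n·U = -600.
All equal -600, so all 6 points lie in one plane.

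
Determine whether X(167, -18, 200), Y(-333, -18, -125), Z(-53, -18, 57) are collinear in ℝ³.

Yes

XY = (-500, 0, -325), XZ = (-220, 0, -143).
Each component of XZ is 11/25 times the corresponding component of XY, so XZ = 11/25·XY and the points are collinear.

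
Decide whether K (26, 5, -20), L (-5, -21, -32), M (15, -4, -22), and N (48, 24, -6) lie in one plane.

Yes

The four points are coplanar iff the 3×3 determinant with rows KL, KM, KN is zero.
Rows: (-31, -26, -12), (-11, -9, -2), (22, 19, 14).
Expanding along the first row: (-31)(-88) − (-26)(-110) + (-12)(-11) = 0.
Zero determinant ⇒ coplanar.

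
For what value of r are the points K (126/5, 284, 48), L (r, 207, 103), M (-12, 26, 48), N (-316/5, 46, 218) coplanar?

Normal to plane KMN: n = (-43860, 6324, -69768/5); plane equation n·P = 104856/5.
Requiring n·L = 104856/5: (-43860)r + (-640764/5) = 104856/5.
So r = -17/5.

-17/5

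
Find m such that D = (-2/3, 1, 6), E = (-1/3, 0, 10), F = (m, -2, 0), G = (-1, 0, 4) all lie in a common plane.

The points are coplanar iff DE · (DF × DG) = 0.
Expanding, this is linear in m: (-6)m + (-10) = 0.
So m = -5/3.

-5/3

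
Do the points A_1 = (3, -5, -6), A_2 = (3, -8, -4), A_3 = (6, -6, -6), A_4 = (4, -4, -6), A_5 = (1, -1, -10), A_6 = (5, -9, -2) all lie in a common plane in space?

No

The plane through A_1, A_2, A_3 has normal n = A_1A_2 × A_1A_3 = (2, 6, 9) and equation n·P = -78.
Checking the remaining points: n·A_4 = -70, n·A_5 = -94, n·A_6 = -62.
Since n·A_4 = -70 ≠ -78, A_4 is off the plane and the points are not all coplanar.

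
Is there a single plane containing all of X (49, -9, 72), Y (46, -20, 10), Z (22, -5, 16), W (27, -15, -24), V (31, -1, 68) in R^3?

The plane through X, Y, Z has normal n = XY × XZ = (864, 1506, -309) and equation n·P = 6534.
Checking the remaining points: n·W = 8154, n·V = 4266.
Since n·W = 8154 ≠ 6534, W is off the plane and the points are not all coplanar.

No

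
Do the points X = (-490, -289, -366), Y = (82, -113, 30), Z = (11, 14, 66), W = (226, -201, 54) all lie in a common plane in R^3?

Yes

With X as base: XY = (572, 176, 396), XZ = (501, 303, 432), XW = (716, 88, 420).
XZ × XW = (89244, 98892, -172860).
XY · (XZ × XW) = 0.
The scalar triple product vanishes, so the four points are coplanar.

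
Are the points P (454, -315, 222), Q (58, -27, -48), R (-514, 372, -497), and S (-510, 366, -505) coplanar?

Yes

The four points are coplanar iff the 3×3 determinant with rows PQ, PR, PS is zero.
Rows: (-396, 288, -270), (-968, 687, -719), (-964, 681, -727).
Expanding along the first row: (-396)(-9810) − (288)(10620) + (-270)(3060) = 0.
Zero determinant ⇒ coplanar.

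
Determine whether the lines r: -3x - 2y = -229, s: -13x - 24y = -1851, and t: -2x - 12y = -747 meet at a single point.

Lines aᵢx + bᵢy = cᵢ with pairwise distinct directions are concurrent exactly when det[aᵢ bᵢ cᵢ] = 0.
Here the determinant is 138.
Nonzero, so no common point exists.

No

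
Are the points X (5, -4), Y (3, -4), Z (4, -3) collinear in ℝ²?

No

XY = (-2, 0), XZ = (-1, 1).
Twice the signed area of △XYZ is (-2)(1) − (0)(-1) = -2.
The area is nonzero, so the three points are not collinear.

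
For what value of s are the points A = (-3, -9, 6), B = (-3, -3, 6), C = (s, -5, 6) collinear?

-3

Direction AB = (0, 6, 0). From the y-coordinate of C, the parameter along the line is τ = (-5 − (-9))/6 = 2/3.
Then s = (-3) + 2/3·(0) = -3.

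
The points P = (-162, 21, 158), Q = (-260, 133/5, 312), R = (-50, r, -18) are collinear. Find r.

73/5

Collinearity requires PQ × PR = 0; each component is linear in r.
The x-component gives (-154)r + (11242/5) = 0, so r = 73/5.
The remaining components then also vanish.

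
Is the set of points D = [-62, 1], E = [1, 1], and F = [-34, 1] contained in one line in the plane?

Yes

DE = (63, 0), DF = (28, 0).
Twice the signed area of △DEF is (63)(0) − (0)(28) = 0.
The triangle is degenerate (zero area), so the points are collinear.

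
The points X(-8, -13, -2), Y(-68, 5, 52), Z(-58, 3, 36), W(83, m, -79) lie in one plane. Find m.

The points are coplanar iff XY · (XZ × XW) = 0.
Expanding, this is linear in m: (-420)m + (-17220) = 0.
So m = -41.

-41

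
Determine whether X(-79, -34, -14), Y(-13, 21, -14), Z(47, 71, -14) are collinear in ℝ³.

XY = (66, 55, 0), XZ = (126, 105, 0).
Each component of XZ is 21/11 times the corresponding component of XY, so XZ = 21/11·XY and the points are collinear.

Yes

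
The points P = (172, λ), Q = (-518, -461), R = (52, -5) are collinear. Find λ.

91

Collinearity: (P − Q) must be parallel to (R − Q) = (570, 456).
Cross-multiplying the components: (λ − (-461))·(570) = (690)·(456).
Solving gives λ = 91.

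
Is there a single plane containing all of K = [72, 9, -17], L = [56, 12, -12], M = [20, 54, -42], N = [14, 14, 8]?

Yes

A normal to the plane through K, L, M is n = KL × KM = (-300, -660, -564).
The plane has equation n·P = -17952. For N: n·N = -17952.
Equal, so N lies in the plane and all four are coplanar.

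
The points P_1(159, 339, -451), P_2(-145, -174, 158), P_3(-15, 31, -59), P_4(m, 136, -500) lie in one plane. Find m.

Normal to plane P_1P_2P_3: n = (-13524, 13202, 4370); plane equation n·P = 354292.
Requiring n·P_4 = 354292: (-13524)m + (-389528) = 354292.
So m = -55.

-55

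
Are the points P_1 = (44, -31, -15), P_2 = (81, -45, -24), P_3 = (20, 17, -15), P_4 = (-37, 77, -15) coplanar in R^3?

No

The four points are coplanar iff the 3×3 determinant with rows P_1P_2, P_1P_3, P_1P_4 is zero.
Rows: (37, -14, -9), (-24, 48, 0), (-81, 108, 0).
Expanding along the first row: (37)(0) − (-14)(0) + (-9)(1296) = -11664.
Nonzero ⇒ not coplanar.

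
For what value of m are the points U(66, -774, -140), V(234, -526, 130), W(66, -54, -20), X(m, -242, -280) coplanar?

Coplanarity ⇔ det[UV; UW; UX] = 0.
Expanding, this is linear in m: (-164640)m + (-16793280) = 0.
So m = -102.

-102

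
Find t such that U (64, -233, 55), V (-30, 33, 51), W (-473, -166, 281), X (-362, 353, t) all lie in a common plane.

143

Normal to plane UVW: n = (60384, 23392, 136544); plane equation n·P = 5924160.
Requiring n·X = 5924160: (136544)t + (-13601632) = 5924160.
So t = 143.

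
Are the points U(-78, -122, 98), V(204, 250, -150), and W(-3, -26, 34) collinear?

No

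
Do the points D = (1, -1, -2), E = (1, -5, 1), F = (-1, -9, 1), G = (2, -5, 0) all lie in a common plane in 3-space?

No

The four points are coplanar iff the 3×3 determinant with rows DE, DF, DG is zero.
Rows: (0, -4, 3), (-2, -8, 3), (1, -4, 2).
Expanding along the first row: (0)(-4) − (-4)(-7) + (3)(16) = 20.
Nonzero ⇒ not coplanar.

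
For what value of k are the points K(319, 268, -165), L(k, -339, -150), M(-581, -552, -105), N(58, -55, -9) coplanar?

-368

The points are coplanar iff KL · (KM × KN) = 0.
Expanding, this is linear in k: (-108540)k + (-39942720) = 0.
So k = -368.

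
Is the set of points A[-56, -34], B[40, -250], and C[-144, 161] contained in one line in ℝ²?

AB = (96, -216), AC = (-88, 195).
Twice the signed area of △ABC is (96)(195) − (-216)(-88) = -288.
The area is nonzero, so the three points are not collinear.

No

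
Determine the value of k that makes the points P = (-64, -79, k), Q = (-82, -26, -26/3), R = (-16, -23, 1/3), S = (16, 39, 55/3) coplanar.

The points are coplanar iff PQ · (PR × PS) = 0.
Expanding, this is linear in k: (-3996)k + (-73260) = 0.
So k = -55/3.

-55/3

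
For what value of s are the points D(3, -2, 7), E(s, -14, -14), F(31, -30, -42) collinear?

15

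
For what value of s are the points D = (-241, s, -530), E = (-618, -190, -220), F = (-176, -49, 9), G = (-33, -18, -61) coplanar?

-121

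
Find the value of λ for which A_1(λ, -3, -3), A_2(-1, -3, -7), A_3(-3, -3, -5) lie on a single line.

-5

Direction A_2A_3 = (-2, 0, 2). From the z-coordinate of A_1, the parameter along the line is τ = (-3 − (-7))/2 = 2.
Then λ = (-1) + 2·(-2) = -5.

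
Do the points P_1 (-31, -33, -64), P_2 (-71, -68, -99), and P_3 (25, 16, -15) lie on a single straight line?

P_1P_2 = (-40, -35, -35), P_1P_3 = (56, 49, 49).
Each component of P_1P_3 is -7/5 times the corresponding component of P_1P_2, so P_1P_3 = -7/5·P_1P_2 and the points are collinear.

Yes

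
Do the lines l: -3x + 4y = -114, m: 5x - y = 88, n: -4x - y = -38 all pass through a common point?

Yes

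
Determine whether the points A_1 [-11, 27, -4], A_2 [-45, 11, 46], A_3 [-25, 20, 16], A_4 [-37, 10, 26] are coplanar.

A normal to the plane through A_1, A_2, A_3 is n = A_1A_2 × A_1A_3 = (30, -20, 14).
The plane has equation n·P = -926. For A_4: n·A_4 = -946.
-946 ≠ -926, so A_4 is off the plane.

No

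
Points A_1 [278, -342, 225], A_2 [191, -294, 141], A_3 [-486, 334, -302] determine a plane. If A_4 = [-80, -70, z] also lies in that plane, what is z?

-59

Coplanarity requires A_1A_2 · (A_1A_3 × A_1A_4) = 0.
A_1A_2 = (-87, 48, -84), A_1A_3 = (-764, 676, -527); the triple product is linear in z with coefficient -22140 and constant term -1306260.
Setting it to zero: z = -59.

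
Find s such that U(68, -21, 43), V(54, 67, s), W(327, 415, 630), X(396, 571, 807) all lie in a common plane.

The points are coplanar iff UV · (UW × UX) = 0.
Expanding, this is linear in s: (10320)s + (-712080) = 0.
So s = 69.

69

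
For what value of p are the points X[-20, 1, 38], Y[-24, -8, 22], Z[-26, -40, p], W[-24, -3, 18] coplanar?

36

Normal to plane XYW: n = (116, -16, -20); plane equation n·P = -3096.
Requiring n·Z = -3096: (-20)p + (-2376) = -3096.
So p = 36.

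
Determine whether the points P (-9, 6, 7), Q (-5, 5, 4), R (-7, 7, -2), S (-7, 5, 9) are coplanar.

A normal to the plane through P, Q, R is n = PQ × PR = (12, 30, 6).
The plane has equation n·X = 114. For S: n·S = 120.
120 ≠ 114, so S is off the plane.

No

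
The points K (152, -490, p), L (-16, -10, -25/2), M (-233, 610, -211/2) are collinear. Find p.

119/2

Direction LM = (-217, 620, -93). From the x-coordinate of K, the parameter along the line is τ = (152 − (-16))/(-217) = -24/31.
Then p = (-25/2) + (-24/31)·(-93) = 119/2.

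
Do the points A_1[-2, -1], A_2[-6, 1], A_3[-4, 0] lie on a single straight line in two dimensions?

A_1A_2 = (-4, 2), A_1A_3 = (-2, 1).
det[A_1A_2; A_1A_3] = (-4)(1) − (2)(-2) = 0.
The determinant is zero, so the points are collinear.

Yes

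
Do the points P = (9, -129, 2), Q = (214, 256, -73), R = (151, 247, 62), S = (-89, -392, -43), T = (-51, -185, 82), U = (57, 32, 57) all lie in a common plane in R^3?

The plane through P, Q, R has normal n = PQ × PR = (51300, -22950, 22410) and equation n·X = 3467070.
Checking the remaining points: n·S = 3467070, n·T = 3467070, n·U = 3467070.
All equal 3467070, so all 6 points lie in one plane.

Yes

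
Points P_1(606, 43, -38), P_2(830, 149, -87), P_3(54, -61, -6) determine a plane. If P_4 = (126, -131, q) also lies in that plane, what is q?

37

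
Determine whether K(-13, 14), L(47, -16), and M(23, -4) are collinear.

Yes

KL = (60, -30), KM = (36, -18).
Twice the signed area of △KLM is (60)(-18) − (-30)(36) = 0.
The triangle is degenerate (zero area), so the points are collinear.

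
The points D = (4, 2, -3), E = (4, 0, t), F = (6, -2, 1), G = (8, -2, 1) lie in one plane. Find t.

-1

Normal to plane DFG: n = (0, 8, 8); plane equation n·P = -8.
Requiring n·E = -8: (8)t + (0) = -8.
So t = -1.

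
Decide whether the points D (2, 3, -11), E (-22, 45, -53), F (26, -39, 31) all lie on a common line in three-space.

DE = (-24, 42, -42), DF = (24, -42, 42).
Each component of DF is -1 times the corresponding component of DE, so DF = -1·DE and the points are collinear.

Yes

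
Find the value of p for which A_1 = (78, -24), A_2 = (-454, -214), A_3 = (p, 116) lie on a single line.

Collinearity: (A_3 − A_1) must be parallel to (A_2 − A_1) = (-532, -190).
Cross-multiplying the components: (p − 78)·(-190) = (140)·(-532).
Solving gives p = 470.

470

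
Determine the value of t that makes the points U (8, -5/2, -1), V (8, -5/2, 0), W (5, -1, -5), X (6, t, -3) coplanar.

-3/2

The points are coplanar iff UV · (UW × UX) = 0.
Expanding, this is linear in t: (-3)t + (-9/2) = 0.
So t = -3/2.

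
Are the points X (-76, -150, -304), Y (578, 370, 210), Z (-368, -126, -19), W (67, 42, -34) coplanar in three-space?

The four points are coplanar iff the 3×3 determinant with rows XY, XZ, XW is zero.
Rows: (654, 520, 514), (-292, 24, 285), (143, 192, 270).
Expanding along the first row: (654)(-48240) − (520)(-119595) + (514)(-59496) = 59496.
Nonzero ⇒ not coplanar.

No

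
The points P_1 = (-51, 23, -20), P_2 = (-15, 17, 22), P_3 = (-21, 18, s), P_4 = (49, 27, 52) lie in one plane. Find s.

15

The points are coplanar iff P_1P_2 · (P_1P_3 × P_1P_4) = 0.
Expanding, this is linear in s: (-744)s + (11160) = 0.
So s = 15.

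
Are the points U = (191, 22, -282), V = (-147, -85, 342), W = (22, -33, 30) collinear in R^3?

No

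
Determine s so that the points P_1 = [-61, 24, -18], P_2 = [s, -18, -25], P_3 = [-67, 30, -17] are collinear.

-19

Direction P_1P_3 = (-6, 6, 1). From the y-coordinate of P_2, the parameter along the line is τ = (-18 − 24)/6 = -7.
Then s = (-61) + (-7)·(-6) = -19.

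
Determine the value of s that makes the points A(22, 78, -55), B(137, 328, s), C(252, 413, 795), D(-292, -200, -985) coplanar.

476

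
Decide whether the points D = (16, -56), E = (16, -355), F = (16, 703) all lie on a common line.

Yes

DE = (0, -299), DF = (0, 759).
Twice the signed area of △DEF is (0)(759) − (-299)(0) = 0.
The triangle is degenerate (zero area), so the points are collinear.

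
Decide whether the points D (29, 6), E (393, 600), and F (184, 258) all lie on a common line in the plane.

DE = (364, 594), DF = (155, 252).
If collinear, DF would be a scalar multiple of DE. But (364)·(252) ≠ (594)·(155) (difference -342), so they are not parallel; the points are not collinear.

No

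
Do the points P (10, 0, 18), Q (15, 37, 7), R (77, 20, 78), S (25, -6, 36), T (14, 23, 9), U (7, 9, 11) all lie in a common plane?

No

The plane through P, Q, R has normal n = PQ × PR = (2440, -1037, -2379) and equation n·X = -18422.
Checking the remaining points: n·S = -18422, n·T = -11102, n·U = -18422.
Since n·T = -11102 ≠ -18422, T is off the plane and the points are not all coplanar.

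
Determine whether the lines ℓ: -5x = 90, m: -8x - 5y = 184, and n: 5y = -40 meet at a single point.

The three lines meet at one point iff the augmented coefficient matrix [aᵢ bᵢ cᵢ] has rank < 3, i.e. its determinant vanishes.
Here the determinant is 0.
It vanishes, so the lines are concurrent at (-18, -8).

Yes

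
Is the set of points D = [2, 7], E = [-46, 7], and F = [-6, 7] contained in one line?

Yes

DE = (-48, 0), DF = (-8, 0).
Checking proportionality: DF = 1/6·DE, so the vectors are parallel and the points are collinear.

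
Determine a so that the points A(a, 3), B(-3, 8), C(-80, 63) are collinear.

4

The three points are collinear iff det[AB; AC] = 0.
This determinant is linear in a: (-55)a + (220) = 0, so a = 4.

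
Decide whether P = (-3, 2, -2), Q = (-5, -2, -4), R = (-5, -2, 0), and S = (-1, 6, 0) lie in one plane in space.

The four points are coplanar iff the 3×3 determinant with rows PQ, PR, PS is zero.
Rows: (-2, -4, -2), (-2, -4, 2), (2, 4, 2).
Expanding along the first row: (-2)(-16) − (-4)(-8) + (-2)(0) = 0.
Zero determinant ⇒ coplanar.

Yes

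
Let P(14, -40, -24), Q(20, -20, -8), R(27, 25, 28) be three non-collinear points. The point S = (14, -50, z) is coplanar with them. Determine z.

Coplanarity requires PQ · (PR × PS) = 0.
PQ = (6, 20, 16), PR = (13, 65, 52); the triple product is linear in z with coefficient 130 and constant term 4160.
Setting it to zero: z = -32.

-32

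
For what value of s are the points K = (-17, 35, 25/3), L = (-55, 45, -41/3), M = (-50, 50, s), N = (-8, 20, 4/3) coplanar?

Normal to plane KLN: n = (-400, -464, 480); plane equation n·P = -5440.
Requiring n·M = -5440: (480)s + (-3200) = -5440.
So s = -14/3.

-14/3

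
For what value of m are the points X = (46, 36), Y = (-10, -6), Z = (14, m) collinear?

12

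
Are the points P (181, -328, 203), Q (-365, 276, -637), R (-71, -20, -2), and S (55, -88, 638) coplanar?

The four points are coplanar iff the 3×3 determinant with rows PQ, PR, PS is zero.
Rows: (-546, 604, -840), (-252, 308, -205), (-126, 240, 435).
Expanding along the first row: (-546)(183180) − (604)(-135450) + (-840)(-21672) = 0.
Zero determinant ⇒ coplanar.

Yes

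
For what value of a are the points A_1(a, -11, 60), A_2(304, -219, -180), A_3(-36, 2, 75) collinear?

Direction A_2A_3 = (-340, 221, 255). From the y-coordinate of A_1, the parameter along the line is τ = (-11 − (-219))/221 = 16/17.
Then a = 304 + 16/17·(-340) = -16.

-16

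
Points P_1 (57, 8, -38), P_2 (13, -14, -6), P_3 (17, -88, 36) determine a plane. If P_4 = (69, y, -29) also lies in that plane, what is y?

-16

A normal to the plane is n = P_1P_2 × P_1P_3 = (1444, 1976, 3344).
P_4 lies in the plane iff n · P_1P_4 = 0.
This gives (1976)y + (31616) = 0, so y = -16.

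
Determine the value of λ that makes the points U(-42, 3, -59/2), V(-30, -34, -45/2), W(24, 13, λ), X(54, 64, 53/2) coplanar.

The points are coplanar iff UV · (UW × UX) = 0.
Expanding, this is linear in λ: (-4284)λ + (38556) = 0.
So λ = 9.

9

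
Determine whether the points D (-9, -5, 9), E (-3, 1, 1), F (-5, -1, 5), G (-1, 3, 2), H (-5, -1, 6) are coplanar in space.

The plane through D, E, F has normal n = DE × DF = (8, -8, 0) and equation n·P = -32.
Checking the remaining points: n·G = -32, n·H = -32.
All equal -32, so all 5 points lie in one plane.

Yes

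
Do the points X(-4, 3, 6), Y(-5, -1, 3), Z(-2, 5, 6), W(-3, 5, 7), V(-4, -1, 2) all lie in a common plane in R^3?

Yes

The plane through X, Y, Z has normal n = XY × XZ = (6, -6, 6) and equation n·P = -6.
Checking the remaining points: n·W = -6, n·V = -6.
All equal -6, so all 5 points lie in one plane.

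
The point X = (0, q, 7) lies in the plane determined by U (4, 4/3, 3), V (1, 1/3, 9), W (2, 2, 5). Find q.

A normal to the plane is n = UV × UW = (-6, -6, -4).
X lies in the plane iff n · UX = 0.
This gives (-6)q + (16) = 0, so q = 8/3.

8/3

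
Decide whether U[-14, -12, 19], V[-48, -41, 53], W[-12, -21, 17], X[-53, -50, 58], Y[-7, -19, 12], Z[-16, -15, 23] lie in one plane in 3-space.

No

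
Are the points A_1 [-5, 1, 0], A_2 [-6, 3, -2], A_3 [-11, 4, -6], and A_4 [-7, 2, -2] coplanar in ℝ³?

A normal to the plane through A_1, A_2, A_3 is n = A_1A_2 × A_1A_3 = (-6, 6, 9).
The plane has equation n·P = 36. For A_4: n·A_4 = 36.
Equal, so A_4 lies in the plane and all four are coplanar.

Yes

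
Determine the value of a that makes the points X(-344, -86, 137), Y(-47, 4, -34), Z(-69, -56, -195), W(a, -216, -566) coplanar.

-165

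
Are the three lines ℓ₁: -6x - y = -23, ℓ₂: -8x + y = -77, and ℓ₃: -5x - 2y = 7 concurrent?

Lines aᵢx + bᵢy = cᵢ with pairwise distinct directions are concurrent exactly when det[aᵢ bᵢ cᵢ] = 0.
Here the determinant is -42.
Nonzero, so no common point exists.

No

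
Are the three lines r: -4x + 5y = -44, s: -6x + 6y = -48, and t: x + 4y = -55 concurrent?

No

Intersecting r and s: solving the 2×2 system gives (x, y) = (-4, -12).
Substitute into t: (1)(-4) + (4)(-12) = -52.
But t requires -55 ≠ -52, so the three lines have no common point.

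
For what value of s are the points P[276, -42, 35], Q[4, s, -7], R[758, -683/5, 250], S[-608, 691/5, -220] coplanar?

76/5

Normal to plane PRS: n = (-14620, -67150, 3230); plane equation n·X = -1101770.
Requiring n·Q = -1101770: (-67150)s + (-81090) = -1101770.
So s = 76/5.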